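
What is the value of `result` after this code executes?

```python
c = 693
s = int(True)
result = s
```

c = 693; s = 1; result = 1

1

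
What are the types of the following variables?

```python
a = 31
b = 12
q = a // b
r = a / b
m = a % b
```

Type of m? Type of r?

% of ints returns int; / returns float

int, float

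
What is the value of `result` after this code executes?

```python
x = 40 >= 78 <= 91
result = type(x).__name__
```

x is bool; result = 'bool'

'bool'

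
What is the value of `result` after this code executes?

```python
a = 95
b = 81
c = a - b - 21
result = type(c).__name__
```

a is int; b is int; c is int; result = 'int'

'int'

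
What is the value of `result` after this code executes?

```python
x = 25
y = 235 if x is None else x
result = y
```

x = 25; y = 25; result = 25

25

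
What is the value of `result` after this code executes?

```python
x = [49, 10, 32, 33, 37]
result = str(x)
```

x = [49, 10, 32, 33, 37]; result = '[49, 10, 32, 33, 37]'

'[49, 10, 32, 33, 37]'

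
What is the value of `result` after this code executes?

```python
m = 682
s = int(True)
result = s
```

m = 682; s = 1; result = 1

1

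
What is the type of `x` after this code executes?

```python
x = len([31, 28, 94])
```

len() always returns int

int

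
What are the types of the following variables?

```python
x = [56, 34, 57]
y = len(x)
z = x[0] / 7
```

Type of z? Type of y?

int / int = float; len() returns int

float, int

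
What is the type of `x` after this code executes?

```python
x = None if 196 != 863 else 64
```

196 != 863 is True, so the if branch is taken

NoneType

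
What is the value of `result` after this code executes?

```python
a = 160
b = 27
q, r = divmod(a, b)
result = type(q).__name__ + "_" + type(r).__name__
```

a is int; b is int; q is int; r is int; result = 'int_int'

'int_int'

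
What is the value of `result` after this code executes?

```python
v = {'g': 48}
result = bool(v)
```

v = {'g': 48}; result = True

True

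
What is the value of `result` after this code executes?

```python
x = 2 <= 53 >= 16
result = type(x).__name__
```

x is bool; result = 'bool'

'bool'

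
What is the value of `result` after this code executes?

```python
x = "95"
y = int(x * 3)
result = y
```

x = '95'; y = 959595; result = 959595

959595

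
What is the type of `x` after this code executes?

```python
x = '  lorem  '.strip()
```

str.strip() returns str

str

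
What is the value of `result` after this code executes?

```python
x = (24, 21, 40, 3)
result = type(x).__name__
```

x is tuple; result = 'tuple'

'tuple'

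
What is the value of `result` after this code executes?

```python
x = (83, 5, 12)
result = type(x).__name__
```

x is tuple; result = 'tuple'

'tuple'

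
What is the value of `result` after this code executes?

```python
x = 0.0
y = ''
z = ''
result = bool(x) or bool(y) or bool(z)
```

x = 0.0; y = ''; z = ''; result = False

False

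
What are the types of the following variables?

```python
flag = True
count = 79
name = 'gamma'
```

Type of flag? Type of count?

flag is assigned the constant True, which has type bool; count is assigned a bare integer (no decimal point), so it is an int

bool, int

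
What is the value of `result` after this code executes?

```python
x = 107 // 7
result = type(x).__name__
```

x is int; result = 'int'

'int'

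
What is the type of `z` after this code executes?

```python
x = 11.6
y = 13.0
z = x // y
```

float // float = float

float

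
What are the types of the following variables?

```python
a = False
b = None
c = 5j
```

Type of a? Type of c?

a is assigned the constant False, which has type bool; c is assigned 5j, an imaginary literal (j suffix), which has type complex

bool, complex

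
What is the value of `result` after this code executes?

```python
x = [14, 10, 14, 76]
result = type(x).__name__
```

x is list; result = 'list'

'list'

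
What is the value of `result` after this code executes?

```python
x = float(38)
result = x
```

x = 38.0; result = 38.0

38.0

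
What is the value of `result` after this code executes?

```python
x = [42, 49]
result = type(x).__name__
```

x is list; result = 'list'

'list'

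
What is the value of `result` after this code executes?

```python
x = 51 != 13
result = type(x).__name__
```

x is bool; result = 'bool'

'bool'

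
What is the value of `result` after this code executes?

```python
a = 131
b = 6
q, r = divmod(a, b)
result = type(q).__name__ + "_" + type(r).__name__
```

a is int; b is int; q is int; r is int; result = 'int_int'

'int_int'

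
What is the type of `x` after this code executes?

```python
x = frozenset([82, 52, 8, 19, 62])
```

frozenset() returns frozenset

frozenset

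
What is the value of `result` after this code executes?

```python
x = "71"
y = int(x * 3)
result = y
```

x = '71'; y = 717171; result = 717171

717171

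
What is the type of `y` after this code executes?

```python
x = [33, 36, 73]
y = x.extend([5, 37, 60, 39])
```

list.extend() returns None

NoneType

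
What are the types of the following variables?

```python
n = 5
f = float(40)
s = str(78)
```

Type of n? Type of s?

n is assigned a bare integer (no decimal point), so it is an int; s is assigned the result of calling str(), which returns a str

int, str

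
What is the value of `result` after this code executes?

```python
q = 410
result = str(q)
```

q = 410; result = '410'

'410'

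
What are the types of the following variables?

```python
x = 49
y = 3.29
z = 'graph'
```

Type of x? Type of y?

x is assigned a bare integer (no decimal point), so it is an int; y is assigned a number with a decimal point, so it is a float

int, float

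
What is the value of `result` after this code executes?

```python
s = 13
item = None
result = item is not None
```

s = 13; item = None; result = False

False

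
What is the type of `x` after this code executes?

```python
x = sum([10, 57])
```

sum() of ints returns int

int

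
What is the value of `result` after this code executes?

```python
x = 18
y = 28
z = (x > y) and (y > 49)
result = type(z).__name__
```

x is int; y is int; z is bool; result = 'bool'

'bool'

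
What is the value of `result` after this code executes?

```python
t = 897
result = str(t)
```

t = 897; result = '897'

'897'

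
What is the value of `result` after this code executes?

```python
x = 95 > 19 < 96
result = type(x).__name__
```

x is bool; result = 'bool'

'bool'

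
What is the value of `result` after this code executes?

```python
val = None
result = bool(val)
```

val = None; result = False

False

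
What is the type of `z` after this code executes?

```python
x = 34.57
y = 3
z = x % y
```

float % int = float

float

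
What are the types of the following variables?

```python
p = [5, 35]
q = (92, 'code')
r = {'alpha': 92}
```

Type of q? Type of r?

q is assigned a tuple (parenthesized, comma-separated values); r is assigned a dict literal ({key: value})

tuple, dict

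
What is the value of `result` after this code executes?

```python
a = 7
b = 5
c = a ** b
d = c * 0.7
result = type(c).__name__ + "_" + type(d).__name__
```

a is int; b is int; c is int; d is float; result = 'int_float'

'int_float'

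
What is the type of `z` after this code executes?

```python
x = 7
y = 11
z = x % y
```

int % int = int

int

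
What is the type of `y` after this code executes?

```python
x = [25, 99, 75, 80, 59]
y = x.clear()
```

list.clear() returns None

NoneType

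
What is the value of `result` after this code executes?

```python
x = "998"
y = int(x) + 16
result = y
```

x = '998'; y = 1014; result = 1014

1014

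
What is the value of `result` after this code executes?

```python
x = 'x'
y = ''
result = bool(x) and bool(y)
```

x = 'x'; y = ''; result = False

False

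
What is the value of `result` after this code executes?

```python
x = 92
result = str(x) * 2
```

x = 92; result = '9292'

'9292'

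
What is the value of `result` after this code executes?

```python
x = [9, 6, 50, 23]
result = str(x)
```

x = [9, 6, 50, 23]; result = '[9, 6, 50, 23]'

'[9, 6, 50, 23]'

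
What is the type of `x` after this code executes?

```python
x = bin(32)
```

bin() returns str representation

str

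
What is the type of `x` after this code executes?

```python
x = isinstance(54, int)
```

isinstance() returns bool

bool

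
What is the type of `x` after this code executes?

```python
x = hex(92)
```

hex() returns str representation

str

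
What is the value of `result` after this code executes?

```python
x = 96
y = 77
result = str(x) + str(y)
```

x = 96; y = 77; result = '9677'

'9677'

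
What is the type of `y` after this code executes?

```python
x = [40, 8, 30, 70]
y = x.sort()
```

list.sort() returns None (mutates in place)

NoneType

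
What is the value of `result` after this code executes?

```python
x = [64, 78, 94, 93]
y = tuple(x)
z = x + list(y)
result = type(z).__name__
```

x is list; y is tuple; z is list; result = 'list'

'list'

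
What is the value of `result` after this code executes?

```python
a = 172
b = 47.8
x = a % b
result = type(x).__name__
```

a is int; b is float; x is float; result = 'float'

'float'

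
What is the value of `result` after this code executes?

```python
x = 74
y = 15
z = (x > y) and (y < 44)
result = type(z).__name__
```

x is int; y is int; z is bool; result = 'bool'

'bool'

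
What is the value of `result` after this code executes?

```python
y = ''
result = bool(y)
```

y = ''; result = False

False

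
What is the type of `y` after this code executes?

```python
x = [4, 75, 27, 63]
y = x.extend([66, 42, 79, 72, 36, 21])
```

list.extend() returns None

NoneType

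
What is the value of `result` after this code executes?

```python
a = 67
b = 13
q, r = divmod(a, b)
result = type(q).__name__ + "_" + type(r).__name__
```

a is int; b is int; q is int; r is int; result = 'int_int'

'int_int'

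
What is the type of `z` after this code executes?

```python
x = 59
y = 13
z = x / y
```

int / int = float

float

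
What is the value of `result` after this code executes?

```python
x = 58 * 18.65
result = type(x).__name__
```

x is float; result = 'float'

'float'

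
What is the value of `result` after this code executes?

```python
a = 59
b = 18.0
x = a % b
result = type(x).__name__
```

a is int; b is float; x is float; result = 'float'

'float'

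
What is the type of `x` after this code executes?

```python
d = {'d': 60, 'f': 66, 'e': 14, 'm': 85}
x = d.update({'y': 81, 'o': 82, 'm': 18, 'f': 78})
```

dict.update() returns None

NoneType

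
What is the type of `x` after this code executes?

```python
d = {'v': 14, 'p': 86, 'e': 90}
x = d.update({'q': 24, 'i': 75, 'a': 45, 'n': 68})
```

dict.update() returns None

NoneType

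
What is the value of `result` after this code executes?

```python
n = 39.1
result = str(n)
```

n = 39.1; result = '39.1'

'39.1'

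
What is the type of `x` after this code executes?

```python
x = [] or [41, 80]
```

'or' returns first truthy value (list)

list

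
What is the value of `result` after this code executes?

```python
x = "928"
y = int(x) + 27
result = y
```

x = '928'; y = 955; result = 955

955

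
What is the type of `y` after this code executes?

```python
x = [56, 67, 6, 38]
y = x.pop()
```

list.pop() returns the popped element

int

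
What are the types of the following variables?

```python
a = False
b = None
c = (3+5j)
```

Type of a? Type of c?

a is assigned the constant False, which has type bool; c is assigned (3+5j), an int plus an imaginary literal (j suffix), which evaluates to complex

bool, complex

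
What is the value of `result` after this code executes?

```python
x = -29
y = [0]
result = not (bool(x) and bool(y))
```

x = -29; y = [0]; result = False

False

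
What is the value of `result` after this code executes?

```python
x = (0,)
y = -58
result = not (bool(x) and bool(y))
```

x = (0,); y = -58; result = False

False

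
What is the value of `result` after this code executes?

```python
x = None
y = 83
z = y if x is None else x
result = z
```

x = None; y = 83; z = 83; result = 83

83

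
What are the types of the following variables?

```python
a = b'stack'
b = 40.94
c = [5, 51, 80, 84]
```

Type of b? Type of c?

b is assigned a number with a decimal point, so it is a float; c is assigned a list literal (square brackets)

float, list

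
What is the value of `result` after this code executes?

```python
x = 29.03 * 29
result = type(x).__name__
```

x is float; result = 'float'

'float'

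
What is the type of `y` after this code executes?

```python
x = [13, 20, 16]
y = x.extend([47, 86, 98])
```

list.extend() returns None

NoneType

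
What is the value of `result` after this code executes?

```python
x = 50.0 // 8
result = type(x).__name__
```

x is float; result = 'float'

'float'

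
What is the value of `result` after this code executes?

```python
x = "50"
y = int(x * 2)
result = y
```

x = '50'; y = 5050; result = 5050

5050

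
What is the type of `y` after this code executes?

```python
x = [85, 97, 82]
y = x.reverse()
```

list.reverse() returns None

NoneType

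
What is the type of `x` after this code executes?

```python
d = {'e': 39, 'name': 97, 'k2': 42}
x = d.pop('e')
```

dict.pop() returns the value

int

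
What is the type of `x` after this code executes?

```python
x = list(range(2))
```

list(range()) returns list

list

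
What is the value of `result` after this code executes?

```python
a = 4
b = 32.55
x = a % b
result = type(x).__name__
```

a is int; b is float; x is float; result = 'float'

'float'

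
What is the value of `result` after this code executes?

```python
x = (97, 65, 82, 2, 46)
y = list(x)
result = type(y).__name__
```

x is tuple; y is list; result = 'list'

'list'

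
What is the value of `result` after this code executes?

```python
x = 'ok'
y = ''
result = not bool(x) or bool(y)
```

x = 'ok'; y = ''; result = False

False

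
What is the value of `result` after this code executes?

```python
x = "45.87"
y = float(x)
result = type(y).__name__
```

x is str; y is float; result = 'float'

'float'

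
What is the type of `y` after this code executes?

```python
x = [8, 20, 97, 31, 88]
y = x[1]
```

Indexing list[int] returns int

int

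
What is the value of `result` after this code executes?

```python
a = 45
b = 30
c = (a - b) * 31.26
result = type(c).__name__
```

a is int; b is int; c is float; result = 'float'

'float'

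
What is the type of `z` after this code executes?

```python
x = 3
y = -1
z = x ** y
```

int ** negative = float

float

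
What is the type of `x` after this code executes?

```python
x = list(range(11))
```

list(range()) returns list

list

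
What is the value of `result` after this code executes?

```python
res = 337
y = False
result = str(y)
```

res = 337; y = False; result = 'False'

'False'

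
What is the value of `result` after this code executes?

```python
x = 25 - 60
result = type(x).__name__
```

x is int; result = 'int'

'int'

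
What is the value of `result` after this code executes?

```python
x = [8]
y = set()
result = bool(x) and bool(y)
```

x = [8]; y = set(); result = False

False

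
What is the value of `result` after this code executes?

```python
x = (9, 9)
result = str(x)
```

x = (9, 9); result = '(9, 9)'

'(9, 9)'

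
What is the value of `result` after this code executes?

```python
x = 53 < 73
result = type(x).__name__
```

x is bool; result = 'bool'

'bool'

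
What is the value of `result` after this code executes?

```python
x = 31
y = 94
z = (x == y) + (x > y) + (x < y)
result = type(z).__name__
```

x is int; y is int; z is int; result = 'int'

'int'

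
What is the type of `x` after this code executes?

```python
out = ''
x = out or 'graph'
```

'or' returns first truthy value (str)

str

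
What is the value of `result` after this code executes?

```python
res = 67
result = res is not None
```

res = 67; result = True

True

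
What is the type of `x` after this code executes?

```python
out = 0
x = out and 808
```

'and' returns first falsy value (0 is int)

int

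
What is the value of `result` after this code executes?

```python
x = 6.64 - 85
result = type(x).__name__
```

x is float; result = 'float'

'float'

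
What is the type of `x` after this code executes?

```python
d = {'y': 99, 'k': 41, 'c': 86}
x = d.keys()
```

.keys() returns dict_keys view

dict_keys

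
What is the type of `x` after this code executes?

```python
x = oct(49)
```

oct() returns str representation

str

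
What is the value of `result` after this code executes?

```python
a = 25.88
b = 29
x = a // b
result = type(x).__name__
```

a is float; b is int; x is float; result = 'float'

'float'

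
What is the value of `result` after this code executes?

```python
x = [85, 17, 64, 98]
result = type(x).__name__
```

x is list; result = 'list'

'list'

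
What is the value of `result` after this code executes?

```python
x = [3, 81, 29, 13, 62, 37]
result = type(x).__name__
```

x is list; result = 'list'

'list'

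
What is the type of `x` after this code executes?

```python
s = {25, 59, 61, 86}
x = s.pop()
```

Popping from set[int] returns int

int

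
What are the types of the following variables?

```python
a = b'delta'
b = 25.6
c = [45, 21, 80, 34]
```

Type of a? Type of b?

a is assigned a bytes literal (b'...' prefix); b is assigned a number with a decimal point, so it is a float

bytes, float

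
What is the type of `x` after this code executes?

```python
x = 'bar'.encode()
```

str.encode() returns bytes

bytes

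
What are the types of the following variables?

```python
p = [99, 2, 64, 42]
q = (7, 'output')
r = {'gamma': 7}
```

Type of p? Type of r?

p is assigned a list literal (square brackets); r is assigned a dict literal ({key: value})

list, dict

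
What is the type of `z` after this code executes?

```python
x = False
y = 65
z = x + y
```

bool + int = int (bool is subclass of int)

int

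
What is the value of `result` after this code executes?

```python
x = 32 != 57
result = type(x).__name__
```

x is bool; result = 'bool'

'bool'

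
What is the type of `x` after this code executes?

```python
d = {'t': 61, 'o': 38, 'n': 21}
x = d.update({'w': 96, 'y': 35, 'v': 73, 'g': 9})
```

dict.update() returns None

NoneType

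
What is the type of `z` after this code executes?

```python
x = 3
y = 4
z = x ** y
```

positive int ** positive int = int

int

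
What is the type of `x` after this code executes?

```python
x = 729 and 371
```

'and' with truthy values returns last operand (int)

int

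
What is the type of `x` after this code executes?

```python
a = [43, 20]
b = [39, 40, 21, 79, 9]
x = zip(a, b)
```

zip() returns a zip object

zip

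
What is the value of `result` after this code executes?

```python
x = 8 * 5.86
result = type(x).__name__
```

x is float; result = 'float'

'float'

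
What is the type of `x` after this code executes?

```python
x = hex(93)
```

hex() returns str representation

str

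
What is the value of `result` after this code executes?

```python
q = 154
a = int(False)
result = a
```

q = 154; a = 0; result = 0

0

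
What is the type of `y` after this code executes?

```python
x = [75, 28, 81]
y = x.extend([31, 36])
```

list.extend() returns None

NoneType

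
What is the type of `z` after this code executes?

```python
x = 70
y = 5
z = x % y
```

int % int = int

int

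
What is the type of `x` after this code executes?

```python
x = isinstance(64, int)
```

isinstance() returns bool

bool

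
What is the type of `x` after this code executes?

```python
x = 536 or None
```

'or' returns first truthy value

int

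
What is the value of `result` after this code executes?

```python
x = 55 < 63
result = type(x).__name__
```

x is bool; result = 'bool'

'bool'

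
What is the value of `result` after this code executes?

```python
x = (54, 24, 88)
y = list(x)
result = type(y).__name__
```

x is tuple; y is list; result = 'list'

'list'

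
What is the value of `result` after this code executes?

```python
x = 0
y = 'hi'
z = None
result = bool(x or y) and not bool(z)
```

x = 0; y = 'hi'; z = None; result = True

True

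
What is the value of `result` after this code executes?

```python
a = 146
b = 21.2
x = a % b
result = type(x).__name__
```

a is int; b is float; x is float; result = 'float'

'float'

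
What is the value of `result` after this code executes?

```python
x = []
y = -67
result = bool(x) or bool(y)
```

x = []; y = -67; result = True

True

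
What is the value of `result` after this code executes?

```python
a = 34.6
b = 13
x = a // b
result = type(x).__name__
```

a is float; b is int; x is float; result = 'float'

'float'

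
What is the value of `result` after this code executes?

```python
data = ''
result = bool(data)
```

data = ''; result = False

False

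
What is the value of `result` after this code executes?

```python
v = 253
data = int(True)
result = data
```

v = 253; data = 1; result = 1

1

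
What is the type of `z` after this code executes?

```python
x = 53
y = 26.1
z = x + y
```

int + float = float

float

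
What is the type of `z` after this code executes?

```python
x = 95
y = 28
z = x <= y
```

Comparison returns bool

bool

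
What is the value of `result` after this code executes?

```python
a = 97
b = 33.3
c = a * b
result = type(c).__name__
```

a is int; b is float; c is float; result = 'float'

'float'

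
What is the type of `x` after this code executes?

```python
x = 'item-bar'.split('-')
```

str.split() returns list

list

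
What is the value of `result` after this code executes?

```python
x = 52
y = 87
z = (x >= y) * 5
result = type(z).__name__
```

x is int; y is int; z is int; result = 'int'

'int'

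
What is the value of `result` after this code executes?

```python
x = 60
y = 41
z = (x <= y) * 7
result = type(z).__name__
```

x is int; y is int; z is int; result = 'int'

'int'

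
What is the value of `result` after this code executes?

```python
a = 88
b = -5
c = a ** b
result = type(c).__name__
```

a is int; b is int; c is float; result = 'float'

'float'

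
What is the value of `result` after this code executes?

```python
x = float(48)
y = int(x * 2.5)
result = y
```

x = 48.0; y = 120; result = 120

120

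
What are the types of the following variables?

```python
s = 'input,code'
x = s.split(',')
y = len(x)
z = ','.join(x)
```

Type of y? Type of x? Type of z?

len() returns int; str.split() returns list; str.join() returns str

int, list, str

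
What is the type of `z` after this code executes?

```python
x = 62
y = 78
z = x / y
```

int / int = float

float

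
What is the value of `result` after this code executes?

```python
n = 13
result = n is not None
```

n = 13; result = True

True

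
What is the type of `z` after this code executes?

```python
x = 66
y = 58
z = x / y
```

int / int = float

float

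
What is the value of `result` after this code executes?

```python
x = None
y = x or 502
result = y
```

x = None; y = 502; result = 502

502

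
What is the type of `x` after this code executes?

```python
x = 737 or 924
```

'or' returns first truthy value (int)

int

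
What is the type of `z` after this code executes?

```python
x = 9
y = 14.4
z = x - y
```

int - float = float

float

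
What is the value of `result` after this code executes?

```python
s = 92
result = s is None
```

s = 92; result = False

False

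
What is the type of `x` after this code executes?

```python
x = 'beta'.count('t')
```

str.count() returns int

int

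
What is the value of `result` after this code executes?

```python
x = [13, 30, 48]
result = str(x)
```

x = [13, 30, 48]; result = '[13, 30, 48]'

'[13, 30, 48]'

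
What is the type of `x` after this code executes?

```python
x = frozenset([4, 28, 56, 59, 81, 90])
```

frozenset() returns frozenset

frozenset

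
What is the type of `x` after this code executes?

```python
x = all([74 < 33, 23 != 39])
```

all() returns bool

bool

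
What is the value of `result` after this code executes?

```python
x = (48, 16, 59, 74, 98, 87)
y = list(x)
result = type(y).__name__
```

x is tuple; y is list; result = 'list'

'list'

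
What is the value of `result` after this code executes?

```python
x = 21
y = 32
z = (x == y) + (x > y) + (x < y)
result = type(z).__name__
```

x is int; y is int; z is int; result = 'int'

'int'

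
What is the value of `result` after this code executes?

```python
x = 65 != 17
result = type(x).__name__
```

x is bool; result = 'bool'

'bool'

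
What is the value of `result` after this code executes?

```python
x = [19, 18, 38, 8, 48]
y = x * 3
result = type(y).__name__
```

x is list; y is list; result = 'list'

'list'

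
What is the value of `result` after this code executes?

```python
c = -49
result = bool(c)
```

c = -49; result = True

True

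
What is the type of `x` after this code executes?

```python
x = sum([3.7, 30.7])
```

sum() of floats returns float

float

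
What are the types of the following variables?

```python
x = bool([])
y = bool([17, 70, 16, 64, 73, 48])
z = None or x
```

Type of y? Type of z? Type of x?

bool() returns bool; None or bool returns the bool; bool() returns bool

bool, bool, bool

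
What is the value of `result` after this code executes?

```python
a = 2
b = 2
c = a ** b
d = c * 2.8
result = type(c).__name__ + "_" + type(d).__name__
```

a is int; b is int; c is int; d is float; result = 'int_float'

'int_float'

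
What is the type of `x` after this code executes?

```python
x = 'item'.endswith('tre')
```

str.endswith() returns bool

bool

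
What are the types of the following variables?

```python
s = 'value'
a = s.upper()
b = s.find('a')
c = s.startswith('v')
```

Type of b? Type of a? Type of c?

find() returns int; upper() returns str; startswith() returns bool

int, str, bool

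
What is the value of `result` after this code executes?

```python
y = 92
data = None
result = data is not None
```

y = 92; data = None; result = False

False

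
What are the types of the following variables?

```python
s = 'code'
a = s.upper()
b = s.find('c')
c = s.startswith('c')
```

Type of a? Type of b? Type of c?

upper() returns str; find() returns int; startswith() returns bool

str, int, bool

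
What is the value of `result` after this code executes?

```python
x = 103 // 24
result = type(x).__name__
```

x is int; result = 'int'

'int'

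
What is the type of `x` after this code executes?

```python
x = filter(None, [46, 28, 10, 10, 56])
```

filter() returns a filter object

filter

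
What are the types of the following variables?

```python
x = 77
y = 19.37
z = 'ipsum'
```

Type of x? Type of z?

x is assigned a bare integer (no decimal point), so it is an int; z is assigned a quoted string literal, so it is a str

int, str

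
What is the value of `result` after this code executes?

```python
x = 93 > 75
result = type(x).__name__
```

x is bool; result = 'bool'

'bool'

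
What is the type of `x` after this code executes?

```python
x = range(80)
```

range() returns a range object

range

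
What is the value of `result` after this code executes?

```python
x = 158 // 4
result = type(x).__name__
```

x is int; result = 'int'

'int'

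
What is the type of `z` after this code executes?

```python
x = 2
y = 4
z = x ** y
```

positive int ** positive int = int

int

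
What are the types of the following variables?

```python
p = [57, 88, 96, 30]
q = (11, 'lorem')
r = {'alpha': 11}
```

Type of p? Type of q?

p is assigned a list literal (square brackets); q is assigned a tuple (parenthesized, comma-separated values)

list, tuple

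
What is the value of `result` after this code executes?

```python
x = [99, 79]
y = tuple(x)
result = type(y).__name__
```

x is list; y is tuple; result = 'tuple'

'tuple'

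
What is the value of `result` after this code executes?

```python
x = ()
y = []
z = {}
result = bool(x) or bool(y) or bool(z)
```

x = (); y = []; z = {}; result = False

False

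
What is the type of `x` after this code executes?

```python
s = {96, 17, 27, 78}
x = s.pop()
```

Popping from set[int] returns int

int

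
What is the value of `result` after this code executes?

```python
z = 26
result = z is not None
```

z = 26; result = True

True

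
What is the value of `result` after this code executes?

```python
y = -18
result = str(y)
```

y = -18; result = '-18'

'-18'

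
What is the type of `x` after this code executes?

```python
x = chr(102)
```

chr() returns str (single char)

str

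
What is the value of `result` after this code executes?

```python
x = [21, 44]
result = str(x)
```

x = [21, 44]; result = '[21, 44]'

'[21, 44]'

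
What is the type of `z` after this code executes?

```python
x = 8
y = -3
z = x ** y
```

int ** negative = float

float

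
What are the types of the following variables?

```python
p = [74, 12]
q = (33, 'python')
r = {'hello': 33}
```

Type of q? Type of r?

q is assigned a tuple (parenthesized, comma-separated values); r is assigned a dict literal ({key: value})

tuple, dict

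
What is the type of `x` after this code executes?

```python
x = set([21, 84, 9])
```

set() constructor returns set

set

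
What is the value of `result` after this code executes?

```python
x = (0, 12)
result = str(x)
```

x = (0, 12); result = '(0, 12)'

'(0, 12)'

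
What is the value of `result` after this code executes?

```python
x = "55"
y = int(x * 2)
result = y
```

x = '55'; y = 5555; result = 5555

5555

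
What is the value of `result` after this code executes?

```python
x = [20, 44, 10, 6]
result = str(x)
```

x = [20, 44, 10, 6]; result = '[20, 44, 10, 6]'

'[20, 44, 10, 6]'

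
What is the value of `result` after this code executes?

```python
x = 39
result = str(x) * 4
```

x = 39; result = '39393939'

'39393939'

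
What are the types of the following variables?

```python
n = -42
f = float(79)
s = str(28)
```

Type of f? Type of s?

f is assigned the result of calling float(), which returns a float; s is assigned the result of calling str(), which returns a str

float, str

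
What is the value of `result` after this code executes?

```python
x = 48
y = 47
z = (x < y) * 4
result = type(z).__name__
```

x is int; y is int; z is int; result = 'int'

'int'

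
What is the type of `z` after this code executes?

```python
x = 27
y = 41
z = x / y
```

int / int = float

float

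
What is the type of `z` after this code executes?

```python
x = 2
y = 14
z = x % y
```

int % int = int

int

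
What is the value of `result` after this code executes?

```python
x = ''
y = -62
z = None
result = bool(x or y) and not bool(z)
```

x = ''; y = -62; z = None; result = True

True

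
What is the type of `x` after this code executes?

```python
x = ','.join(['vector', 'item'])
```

str.join() returns str

str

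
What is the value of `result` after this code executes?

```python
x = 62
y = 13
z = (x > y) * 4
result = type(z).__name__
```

x is int; y is int; z is int; result = 'int'

'int'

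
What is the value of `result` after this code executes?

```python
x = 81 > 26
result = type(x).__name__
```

x is bool; result = 'bool'

'bool'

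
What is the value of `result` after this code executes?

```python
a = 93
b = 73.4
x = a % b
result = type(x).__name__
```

a is int; b is float; x is float; result = 'float'

'float'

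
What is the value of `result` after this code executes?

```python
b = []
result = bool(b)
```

b = []; result = False

False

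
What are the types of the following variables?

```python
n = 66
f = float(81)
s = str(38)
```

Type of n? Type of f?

n is assigned a bare integer (no decimal point), so it is an int; f is assigned the result of calling float(), which returns a float

int, float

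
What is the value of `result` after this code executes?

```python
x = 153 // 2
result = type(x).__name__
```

x is int; result = 'int'

'int'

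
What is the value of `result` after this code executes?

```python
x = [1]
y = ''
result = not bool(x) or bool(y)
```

x = [1]; y = ''; result = False

False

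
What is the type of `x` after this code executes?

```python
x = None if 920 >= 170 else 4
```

920 >= 170 is True, so the if branch is taken

NoneType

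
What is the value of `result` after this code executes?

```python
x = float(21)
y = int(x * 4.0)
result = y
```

x = 21.0; y = 84; result = 84

84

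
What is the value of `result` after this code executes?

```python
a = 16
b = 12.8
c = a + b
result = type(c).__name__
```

a is int; b is float; c is float; result = 'float'

'float'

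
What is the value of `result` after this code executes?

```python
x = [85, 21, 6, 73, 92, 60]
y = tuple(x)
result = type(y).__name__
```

x is list; y is tuple; result = 'tuple'

'tuple'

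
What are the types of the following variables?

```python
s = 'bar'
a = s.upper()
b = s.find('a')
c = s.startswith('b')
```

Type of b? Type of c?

find() returns int; startswith() returns bool

int, bool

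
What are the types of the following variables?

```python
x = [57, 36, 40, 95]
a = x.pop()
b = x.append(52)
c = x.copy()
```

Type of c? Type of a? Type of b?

copy() returns list; pop() returns element; append() returns None

list, int, NoneType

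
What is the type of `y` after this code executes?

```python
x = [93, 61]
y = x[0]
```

Indexing list[int] returns int

int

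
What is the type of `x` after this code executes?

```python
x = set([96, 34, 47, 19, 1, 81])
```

set() constructor returns set

set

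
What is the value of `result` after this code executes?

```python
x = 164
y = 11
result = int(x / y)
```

x = 164; y = 11; result = 14

14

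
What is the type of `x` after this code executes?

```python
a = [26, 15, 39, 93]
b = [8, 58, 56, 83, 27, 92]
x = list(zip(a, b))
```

list(zip()) returns a list of tuples

list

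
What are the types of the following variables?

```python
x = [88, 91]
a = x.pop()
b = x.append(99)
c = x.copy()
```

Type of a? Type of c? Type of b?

pop() returns element; copy() returns list; append() returns None

int, list, NoneType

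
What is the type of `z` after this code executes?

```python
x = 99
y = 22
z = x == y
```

Equality comparison returns bool

bool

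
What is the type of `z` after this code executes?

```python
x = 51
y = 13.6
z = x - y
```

int - float = float

float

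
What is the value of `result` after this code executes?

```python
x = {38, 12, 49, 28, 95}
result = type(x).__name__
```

x is set; result = 'set'

'set'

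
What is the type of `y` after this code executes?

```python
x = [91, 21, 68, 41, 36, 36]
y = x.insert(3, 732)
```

list.insert() returns None

NoneType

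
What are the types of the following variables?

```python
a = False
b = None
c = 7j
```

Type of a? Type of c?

a is assigned the constant False, which has type bool; c is assigned 7j, an imaginary literal (j suffix), which has type complex

bool, complex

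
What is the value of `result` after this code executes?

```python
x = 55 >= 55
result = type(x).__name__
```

x is bool; result = 'bool'

'bool'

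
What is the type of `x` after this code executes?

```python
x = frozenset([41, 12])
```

frozenset() returns frozenset

frozenset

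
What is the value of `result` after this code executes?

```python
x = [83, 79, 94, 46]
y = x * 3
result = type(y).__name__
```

x is list; y is list; result = 'list'

'list'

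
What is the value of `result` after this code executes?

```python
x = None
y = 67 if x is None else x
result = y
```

x = None; y = 67; result = 67

67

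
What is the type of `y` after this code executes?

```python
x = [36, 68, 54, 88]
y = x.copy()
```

list.copy() returns list

list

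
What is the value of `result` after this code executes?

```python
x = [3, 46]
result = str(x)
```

x = [3, 46]; result = '[3, 46]'

'[3, 46]'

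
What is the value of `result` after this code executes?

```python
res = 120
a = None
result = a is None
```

res = 120; a = None; result = True

True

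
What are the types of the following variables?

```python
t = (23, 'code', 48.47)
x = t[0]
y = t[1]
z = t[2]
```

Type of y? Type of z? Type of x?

tuple[1] is str; tuple[2] is float; tuple[0] is int

str, float, int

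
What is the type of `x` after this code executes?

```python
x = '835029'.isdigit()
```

str.isdigit() returns bool

bool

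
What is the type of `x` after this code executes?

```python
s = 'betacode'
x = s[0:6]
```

Slicing a str returns str

str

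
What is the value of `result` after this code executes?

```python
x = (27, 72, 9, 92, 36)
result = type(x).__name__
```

x is tuple; result = 'tuple'

'tuple'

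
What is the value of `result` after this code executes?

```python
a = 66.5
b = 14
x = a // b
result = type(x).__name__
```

a is float; b is int; x is float; result = 'float'

'float'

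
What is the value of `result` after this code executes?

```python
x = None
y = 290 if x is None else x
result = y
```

x = None; y = 290; result = 290

290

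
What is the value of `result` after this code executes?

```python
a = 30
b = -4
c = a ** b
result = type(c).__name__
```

a is int; b is int; c is float; result = 'float'

'float'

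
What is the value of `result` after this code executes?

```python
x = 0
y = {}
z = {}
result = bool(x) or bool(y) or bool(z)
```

x = 0; y = {}; z = {}; result = False

False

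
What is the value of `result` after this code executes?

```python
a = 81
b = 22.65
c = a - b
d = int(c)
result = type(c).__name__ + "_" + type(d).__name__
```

a is int; b is float; c is float; d is int; result = 'float_int'

'float_int'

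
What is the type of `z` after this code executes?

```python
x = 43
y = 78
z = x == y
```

Equality comparison returns bool

bool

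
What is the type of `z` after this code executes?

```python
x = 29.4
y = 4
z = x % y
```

float % int = float

float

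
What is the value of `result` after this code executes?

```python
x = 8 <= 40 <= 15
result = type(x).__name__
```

x is bool; result = 'bool'

'bool'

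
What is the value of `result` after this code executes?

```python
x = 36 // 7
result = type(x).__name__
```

x is int; result = 'int'

'int'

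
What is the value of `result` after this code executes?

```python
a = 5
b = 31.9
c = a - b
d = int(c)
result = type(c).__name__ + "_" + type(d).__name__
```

a is int; b is float; c is float; d is int; result = 'float_int'

'float_int'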